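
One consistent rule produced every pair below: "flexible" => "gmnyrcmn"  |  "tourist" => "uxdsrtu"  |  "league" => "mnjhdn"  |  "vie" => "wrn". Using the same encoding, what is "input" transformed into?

The shift depends on letter class: consonant f→g is +1, but vowel e→n is +9. Two shifts are in play — +9 for a/e/i/o/u, +1 for every other letter.
Applying it to input: i(vowel)+9=r, n(cons)+1=o, p(cons)+1=q, u(vowel)+9=d, t(cons)+1=u.

roqdu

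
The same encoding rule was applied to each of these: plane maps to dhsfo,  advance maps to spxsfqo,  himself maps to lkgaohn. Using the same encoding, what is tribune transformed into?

p(15)→d(3) and l(11)→h(7) fit y≡25x+18 (mod 26); the inverse of 25 mod 26 is 25. Treating letters as 0–25, the rule is x ↦ 25x + 18 (mod 26).
For tribune: t(19)→25·19+18≡25=z; r(17)→25·17+18≡1=b; i(8)→25·8+18≡10=k; b(1)→25·1+18≡17=r; u(20)→25·20+18≡24=y; n(13)→25·13+18≡5=f; e(4)→25·4+18≡14=o (all mod 26).

zbkryfo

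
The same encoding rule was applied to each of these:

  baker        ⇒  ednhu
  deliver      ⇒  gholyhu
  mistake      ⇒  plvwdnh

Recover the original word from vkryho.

shovel

Compare letters: b→e is +3, a→d is +3, k→n is +3 — a constant shift. It's a constant shift of +3 (ROT3).
Decoding vkryho: v−3=s, k−3=h, r−3=o, y−3=v, h−3=e, o−3=l.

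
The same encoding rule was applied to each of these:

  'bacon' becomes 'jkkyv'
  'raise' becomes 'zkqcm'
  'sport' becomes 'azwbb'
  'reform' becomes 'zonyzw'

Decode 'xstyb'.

Shifts by position in bacon: pos 0: b→j (+8), pos 1: a→k (+10), pos 2: c→k (+8), pos 3: o→y (+10) — repeating every 2. It's a Vigenère-style cipher with numeric key [8,10]: position i shifts by key[i mod 2].
Undoing it on xstyb: x−8=p, s−10=i, t−8=l, y−10=o, b−8=t.

pilot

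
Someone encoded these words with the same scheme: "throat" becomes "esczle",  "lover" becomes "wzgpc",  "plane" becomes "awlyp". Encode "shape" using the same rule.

dslap

Compare letters: t→e is +11, h→s is +11, r→c is +11 — a constant shift. Each letter is shifted forward by 11 in the alphabet (a Caesar shift of +11).
For shape: s+11=d, h+11=s, a+11=l, p+11=a, e+11=p.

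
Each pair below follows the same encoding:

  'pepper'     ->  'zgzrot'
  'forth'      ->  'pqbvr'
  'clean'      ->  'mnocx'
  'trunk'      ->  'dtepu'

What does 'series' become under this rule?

cgbkou

Shifts by position in pepper: pos 0: p→z (+10), pos 1: e→g (+2), pos 2: p→z (+10), pos 3: p→r (+2) — repeating every 2. A repeating key of period 2 is used — shifts +10, +2 over and over.
For series: s+10=c, e+2=g, r+10=b, i+2=k, e+10=o, s+2=u.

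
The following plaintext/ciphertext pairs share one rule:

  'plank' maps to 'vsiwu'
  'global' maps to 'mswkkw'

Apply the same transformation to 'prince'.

vyqwmp

In plank: p→v is +6, l→s is +7, a→i is +8, n→w is +9 — the shift increases by 1 each position. Each letter shifts forward by (position + 6), i.e. 6, 7, 8, … — the shift grows by one for each successive letter.
Applying it to prince: p+6=v, r+7=y, i+8=q, n+9=w, c+10=m, e+11=p.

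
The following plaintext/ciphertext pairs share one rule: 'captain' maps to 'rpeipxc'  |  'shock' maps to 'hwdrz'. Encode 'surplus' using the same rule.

Compare letters: c→r is +15, a→p is +15, p→e is +15 — a constant shift. It's a constant shift of +15 (ROT15).
Applying it to surplus: s+15=h, u+15=j, r+15=g, p+15=e, l+15=a, u+15=j, s+15=h.

hjgeajh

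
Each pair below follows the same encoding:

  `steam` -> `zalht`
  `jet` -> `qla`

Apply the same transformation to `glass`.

Compare letters: s→z is +7, t→a is +7, e→l is +7 — a constant shift. Every letter moves 7 places later in the alphabet, wrapping around z→a.
For glass: g+7=n, l+7=s, a+7=h, s+7=z, s+7=z.

nshzz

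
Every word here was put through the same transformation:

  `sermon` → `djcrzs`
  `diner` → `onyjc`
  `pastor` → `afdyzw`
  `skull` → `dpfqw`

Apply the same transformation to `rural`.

Shifts by position in sermon: pos 0: s→d (+11), pos 1: e→j (+5), pos 2: r→c (+11), pos 3: m→r (+5) — repeating every 2. The shifts repeat in a cycle of length 2: positions 0,1,… shift by +11, +5, then the pattern repeats.
On rural: r+11=c, u+5=z, r+11=c, a+5=f, l+11=w.

czcfw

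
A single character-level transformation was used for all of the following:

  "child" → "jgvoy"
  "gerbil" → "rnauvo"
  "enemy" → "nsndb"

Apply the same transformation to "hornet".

c(2)→j(9) and h(7)→g(6) fit y≡15x+5 (mod 26); the inverse of 15 mod 26 is 7. This is an affine cipher: with a=0,…,z=25, each position x becomes (15x+5) mod 26.
For hornet: h(7)→15·7+5≡6=g; o(14)→15·14+5≡7=h; r(17)→15·17+5≡0=a; n(13)→15·13+5≡18=s; e(4)→15·4+5≡13=n; t(19)→15·19+5≡4=e (all mod 26).

ghasne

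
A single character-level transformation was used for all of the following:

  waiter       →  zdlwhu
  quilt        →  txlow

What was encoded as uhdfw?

Compare letters: w→z is +3, a→d is +3, i→l is +3 — a constant shift. It's a constant shift of +3 (ROT3).
Undoing it on uhdfw: u−3=r, h−3=e, d−3=a, f−3=c, w−3=t.

react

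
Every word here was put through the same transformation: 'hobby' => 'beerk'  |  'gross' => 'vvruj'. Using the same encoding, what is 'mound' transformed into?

Two steps: reverse the string, then apply a Caesar shift of +3.
Applying it to mound: reverse → dnuom; then shift: d+3=g, n+3=q, u+3=x, o+3=r, m+3=p.

gqxrp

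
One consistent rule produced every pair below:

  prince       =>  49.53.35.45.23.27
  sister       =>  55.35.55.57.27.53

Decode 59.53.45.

urn

p(#16)→49 and r(#18)→53: differences scale by 2, so n = 2·pos + 17. The formula is n = 2×(alphabet index, a=1) + 17.
Decoding 59.53.45: 59→(59−17)÷2=21=u, 53→(53−17)÷2=18=r, 45→(45−17)÷2=14=n.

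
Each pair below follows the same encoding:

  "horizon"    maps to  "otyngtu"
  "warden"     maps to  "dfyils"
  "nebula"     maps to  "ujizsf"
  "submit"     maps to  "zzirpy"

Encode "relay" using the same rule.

Shifts by position in horizon: pos 0: h→o (+7), pos 1: o→t (+5), pos 2: r→y (+7), pos 3: i→n (+5) — repeating every 2. It's a Vigenère-style cipher with numeric key [7,5]: position i shifts by key[i mod 2].
Applying it to relay: r+7=y, e+5=j, l+7=s, a+5=f, y+7=f.

yjsff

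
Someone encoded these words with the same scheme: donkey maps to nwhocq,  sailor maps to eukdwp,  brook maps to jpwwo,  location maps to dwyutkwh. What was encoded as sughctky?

d(3)→n(13) and o(14)→w(22) fit y≡15x+20 (mod 26); the inverse of 15 mod 26 is 7. Each letter's alphabet position (a=0..z=25) is mapped through 15·x+20 mod 26 — an affine cipher.
Decoding sughctky: s(18)→7·(18−20)≡12=m; u(20)→7·(20−20)≡0=a; g(6)→7·(6−20)≡6=g; h(7)→7·(7−20)≡13=n; c(2)→7·(2−20)≡4=e; t(19)→7·(19−20)≡19=t; k(10)→7·(10−20)≡8=i; y(24)→7·(24−20)≡2=c (all mod 26).

magnetic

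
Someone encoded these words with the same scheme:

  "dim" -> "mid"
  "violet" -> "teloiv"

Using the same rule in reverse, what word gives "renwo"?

The word is simply reversed.
Reversing it on renwo: then reverse → owner.

owner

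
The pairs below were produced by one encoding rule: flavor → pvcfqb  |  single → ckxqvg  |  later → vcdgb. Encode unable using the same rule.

wxclvg

Two shifts are in play — +2 for a/e/i/o/u, +10 for every other letter.
For unable: u(vowel)+2=w, n(cons)+10=x, a(vowel)+2=c, b(cons)+10=l, l(cons)+10=v, e(vowel)+2=g.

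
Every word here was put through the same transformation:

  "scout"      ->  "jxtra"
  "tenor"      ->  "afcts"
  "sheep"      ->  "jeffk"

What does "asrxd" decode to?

truck

s(18)→j(9) and c(2)→x(23) fit y≡17x+15 (mod 26); the inverse of 17 mod 26 is 23. Treating letters as 0–25, the rule is x ↦ 17x + 15 (mod 26).
Reversing it on asrxd: a(0)→23·(0−15)≡19=t; s(18)→23·(18−15)≡17=r; r(17)→23·(17−15)≡20=u; x(23)→23·(23−15)≡2=c; d(3)→23·(3−15)≡10=k (all mod 26).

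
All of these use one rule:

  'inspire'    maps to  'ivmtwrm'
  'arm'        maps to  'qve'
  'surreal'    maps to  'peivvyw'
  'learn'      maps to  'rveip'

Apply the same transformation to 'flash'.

lwepj

The word is reversed, then every letter is shifted forward by 4.
Applying it to flash: reverse → hsalf; then shift: h+4=l, s+4=w, a+4=e, l+4=p, f+4=j.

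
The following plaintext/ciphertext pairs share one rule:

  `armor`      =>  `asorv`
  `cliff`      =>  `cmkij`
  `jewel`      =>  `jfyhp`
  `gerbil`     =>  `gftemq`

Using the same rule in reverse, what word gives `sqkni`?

In armor: a→a is +0, r→s is +1, m→o is +2, o→r is +3 — the shift increases by 1 each position. Letter i (0-indexed) is shifted by i+0, so successive shifts are 0, 1, 2, ….
Reversing it on sqkni: s−0=s, q−1=p, k−2=i, n−3=k, i−4=e.

spike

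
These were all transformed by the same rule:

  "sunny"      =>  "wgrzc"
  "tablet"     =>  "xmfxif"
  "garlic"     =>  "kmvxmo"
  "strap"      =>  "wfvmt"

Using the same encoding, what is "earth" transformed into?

imvfl

A repeating key of period 2 is used — shifts +4, +12 over and over.
On earth: e+4=i, a+12=m, r+4=v, t+12=f, h+4=l.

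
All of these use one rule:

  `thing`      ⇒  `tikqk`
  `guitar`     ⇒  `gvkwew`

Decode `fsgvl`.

In thing: t→t is +0, h→i is +1, i→k is +2, n→q is +3 — the shift increases by 1 each position. Letter i (0-indexed) is shifted by i+0, so successive shifts are 0, 1, 2, ….
Undoing it on fsgvl: f−0=f, s−1=r, g−2=e, v−3=s, l−4=h.

fresh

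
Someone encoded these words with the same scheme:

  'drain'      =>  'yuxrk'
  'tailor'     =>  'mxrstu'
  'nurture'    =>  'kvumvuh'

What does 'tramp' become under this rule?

d(3)→y(24) and r(17)→u(20) fit y≡9x+23 (mod 26); the inverse of 9 mod 26 is 3. Each letter's alphabet position (a=0..z=25) is mapped through 9·x+23 mod 26 — an affine cipher.
Applying it to tramp: t(19)→9·19+23≡12=m; r(17)→9·17+23≡20=u; a(0)→9·0+23≡23=x; m(12)→9·12+23≡1=b; p(15)→9·15+23≡2=c (all mod 26).

muxbc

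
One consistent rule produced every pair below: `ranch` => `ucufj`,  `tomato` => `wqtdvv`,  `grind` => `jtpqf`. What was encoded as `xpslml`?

unlike

Shifts by position in ranch: pos 0: r→u (+3), pos 1: a→c (+2), pos 2: n→u (+7), pos 3: c→f (+3), pos 4: h→j (+2) — repeating every 3. A repeating key of period 3 is used — shifts +3, +2, +7 over and over.
Decoding xpslml: x−3=u, p−2=n, s−7=l, l−3=i, m−2=k, l−7=e.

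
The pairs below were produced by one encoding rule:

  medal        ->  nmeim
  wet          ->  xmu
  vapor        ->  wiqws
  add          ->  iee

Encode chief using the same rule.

diqmg

The shift depends on letter class: consonant m→n is +1, but vowel e→m is +8. Vowels shift forward by 8 and consonants shift forward by 1.
On chief: c(cons)+1=d, h(cons)+1=i, i(vowel)+8=q, e(vowel)+8=m, f(cons)+1=g.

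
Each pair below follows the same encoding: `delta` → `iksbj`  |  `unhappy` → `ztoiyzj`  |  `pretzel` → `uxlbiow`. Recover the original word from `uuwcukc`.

popular

The shift increases by 1 at each position, starting from +5: 5, 6, 7, ….
Undoing it on uuwcukc: u−5=p, u−6=o, w−7=p, c−8=u, u−9=l, k−10=a, c−11=r.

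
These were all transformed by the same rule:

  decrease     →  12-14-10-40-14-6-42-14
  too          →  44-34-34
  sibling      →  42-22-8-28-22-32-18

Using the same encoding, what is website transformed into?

With a=1..z=26, the number is 2·pos + 4.
On website: w=23→50, e=5→14, b=2→8, s=19→42, i=9→22, t=20→44, e=5→14.

50-14-8-42-22-44-14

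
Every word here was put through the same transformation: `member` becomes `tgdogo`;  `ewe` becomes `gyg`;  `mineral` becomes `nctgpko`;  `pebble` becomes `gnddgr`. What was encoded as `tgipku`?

The output letters match the input read backwards, each shifted +2: member reversed is rebmem. Read the word backwards and shift each letter +2.
Reversing it on tgipku: shift back: t−2=r, g−2=e, i−2=g, p−2=n, k−2=i, u−2=s → regnis; then reverse → singer.

singer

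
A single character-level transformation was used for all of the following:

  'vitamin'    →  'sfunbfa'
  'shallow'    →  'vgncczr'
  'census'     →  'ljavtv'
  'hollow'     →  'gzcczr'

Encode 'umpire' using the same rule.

tbyfwj

v(21)→s(18) and i(8)→f(5) fit y≡25x+13 (mod 26); the inverse of 25 mod 26 is 25. Each letter's alphabet position (a=0..z=25) is mapped through 25·x+13 mod 26 — an affine cipher.
Applying it to umpire: u(20)→25·20+13≡19=t; m(12)→25·12+13≡1=b; p(15)→25·15+13≡24=y; i(8)→25·8+13≡5=f; r(17)→25·17+13≡22=w; e(4)→25·4+13≡9=j (all mod 26).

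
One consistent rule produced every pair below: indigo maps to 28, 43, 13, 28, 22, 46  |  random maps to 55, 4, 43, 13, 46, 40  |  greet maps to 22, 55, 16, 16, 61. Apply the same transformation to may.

40, 4, 76

i(#9)→28 and n(#14)→43: differences scale by 3, so n = 3·pos + 1. With a=1..z=26, the number is 3·pos + 1.
On may: m=13→40, a=1→4, y=25→76.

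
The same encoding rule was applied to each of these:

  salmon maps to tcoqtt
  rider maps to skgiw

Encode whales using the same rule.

xjdpjy

In salmon: s→t is +1, a→c is +2, l→o is +3, m→q is +4 — the shift increases by 1 each position. The shift increases by 1 at each position, starting from +1: 1, 2, 3, ….
Applying it to whales: w+1=x, h+2=j, a+3=d, l+4=p, e+5=j, s+6=y.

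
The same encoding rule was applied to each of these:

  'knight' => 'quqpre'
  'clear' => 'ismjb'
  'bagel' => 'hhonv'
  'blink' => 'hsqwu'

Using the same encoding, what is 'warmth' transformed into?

The shift increases by 1 at each position, starting from +6: 6, 7, 8, ….
For warmth: w+6=c, a+7=h, r+8=z, m+9=v, t+10=d, h+11=s.

chzvds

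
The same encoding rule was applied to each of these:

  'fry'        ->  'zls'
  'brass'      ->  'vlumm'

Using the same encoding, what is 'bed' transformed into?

vyx

Compare letters: f→z is +20, r→l is +20, y→s is +20 — a constant shift. It's a constant shift of +20 (ROT20).
Applying it to bed: b+20=v, e+20=y, d+20=x.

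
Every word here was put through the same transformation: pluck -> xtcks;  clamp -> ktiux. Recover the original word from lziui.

drama

Compare letters: p→x is +8, l→t is +8, u→c is +8 — a constant shift. Each letter is shifted forward by 8 in the alphabet (a Caesar shift of +8).
Decoding lziui: l−8=d, z−8=r, i−8=a, u−8=m, i−8=a.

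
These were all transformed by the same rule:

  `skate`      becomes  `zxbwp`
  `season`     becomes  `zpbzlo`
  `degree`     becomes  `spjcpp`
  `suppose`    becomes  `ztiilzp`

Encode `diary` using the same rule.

sdbch

s(18)→z(25) and k(10)→x(23) fit y≡23x+1 (mod 26); the inverse of 23 mod 26 is 17. This is an affine cipher: with a=0,…,z=25, each position x becomes (23x+1) mod 26.
For diary: d(3)→23·3+1≡18=s; i(8)→23·8+1≡3=d; a(0)→23·0+1≡1=b; r(17)→23·17+1≡2=c; y(24)→23·24+1≡7=h (all mod 26).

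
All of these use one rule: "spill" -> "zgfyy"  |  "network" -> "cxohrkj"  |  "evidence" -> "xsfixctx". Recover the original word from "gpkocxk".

partner

s(18)→z(25) and p(15)→g(6) fit y≡15x+15 (mod 26); the inverse of 15 mod 26 is 7. This is an affine cipher: with a=0,…,z=25, each position x becomes (15x+15) mod 26.
Decoding gpkocxk: g(6)→7·(6−15)≡15=p; p(15)→7·(15−15)≡0=a; k(10)→7·(10−15)≡17=r; o(14)→7·(14−15)≡19=t; c(2)→7·(2−15)≡13=n; x(23)→7·(23−15)≡4=e; k(10)→7·(10−15)≡17=r (all mod 26).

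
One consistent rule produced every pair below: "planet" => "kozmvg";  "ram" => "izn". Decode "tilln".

Each pair mirrors across the alphabet (p↔k, l↔o, a↔z): positions sum to 25. Letters are reflected about the middle of the alphabet (position → 25−position): Atbash.
Reversing it on tilln: t↔g, i↔r, l↔o, l↔o, n↔m.

groom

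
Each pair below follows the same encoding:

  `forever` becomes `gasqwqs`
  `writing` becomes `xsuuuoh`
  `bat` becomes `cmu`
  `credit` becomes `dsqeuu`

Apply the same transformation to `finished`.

guoutiqe

The rule splits by letter class: vowels +12, consonants +1.
Applying it to finished: f(cons)+1=g, i(vowel)+12=u, n(cons)+1=o, i(vowel)+12=u, s(cons)+1=t, h(cons)+1=i, e(vowel)+12=q, d(cons)+1=e.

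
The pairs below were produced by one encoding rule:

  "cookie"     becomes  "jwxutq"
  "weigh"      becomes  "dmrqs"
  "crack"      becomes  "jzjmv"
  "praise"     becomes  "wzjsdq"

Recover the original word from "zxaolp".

The shift increases by 1 at each position, starting from +7: 7, 8, 9, ….
Undoing it on zxaolp: z−7=s, x−8=p, a−9=r, o−10=e, l−11=a, p−12=d.

spread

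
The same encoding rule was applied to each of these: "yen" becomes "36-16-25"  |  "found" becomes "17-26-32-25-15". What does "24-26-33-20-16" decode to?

y is letter #25 and maps to 36: an offset of 11. The number is (letter's place in the alphabet, a=1) + 11.
Decoding 24-26-33-20-16: 24→(24−11)÷1=13=m, 26→(26−11)÷1=15=o, 33→(33−11)÷1=22=v, 20→(20−11)÷1=9=i, 16→(16−11)÷1=5=e.

movie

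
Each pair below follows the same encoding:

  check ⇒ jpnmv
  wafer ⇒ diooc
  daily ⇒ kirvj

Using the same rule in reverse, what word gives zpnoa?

sheep

In check: c→j is +7, h→p is +8, e→n is +9, c→m is +10 — the shift increases by 1 each position. Each letter shifts forward by (position + 7), i.e. 7, 8, 9, … — the shift grows by one for each successive letter.
Undoing it on zpnoa: z−7=s, p−8=h, n−9=e, o−10=e, a−11=p.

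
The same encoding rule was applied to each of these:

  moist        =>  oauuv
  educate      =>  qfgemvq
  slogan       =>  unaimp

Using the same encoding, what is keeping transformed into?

The shift depends on letter class: consonant m→o is +2, but vowel o→a is +12. Two shifts are in play — +12 for a/e/i/o/u, +2 for every other letter.
Applying it to keeping: k(cons)+2=m, e(vowel)+12=q, e(vowel)+12=q, p(cons)+2=r, i(vowel)+12=u, n(cons)+2=p, g(cons)+2=i.

mqqrupi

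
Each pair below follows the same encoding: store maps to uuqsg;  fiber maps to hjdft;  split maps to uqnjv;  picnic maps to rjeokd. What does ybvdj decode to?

A repeating key of period 2 is used — shifts +2, +1 over and over.
Decoding ybvdj: y−2=w, b−1=a, v−2=t, d−1=c, j−2=h.

watch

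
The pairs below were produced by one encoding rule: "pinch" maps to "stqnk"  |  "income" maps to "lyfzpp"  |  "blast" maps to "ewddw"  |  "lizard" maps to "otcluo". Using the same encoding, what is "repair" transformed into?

upsllc

Shifts by position in pinch: pos 0: p→s (+3), pos 1: i→t (+11), pos 2: n→q (+3), pos 3: c→n (+11) — repeating every 2. A repeating key of period 2 is used — shifts +3, +11 over and over.
For repair: r+3=u, e+11=p, p+3=s, a+11=l, i+3=l, r+11=c.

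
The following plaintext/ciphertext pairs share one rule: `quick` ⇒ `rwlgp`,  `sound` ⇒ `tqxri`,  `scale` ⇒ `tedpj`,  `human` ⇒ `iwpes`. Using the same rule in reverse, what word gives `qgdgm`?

In quick: q→r is +1, u→w is +2, i→l is +3, c→g is +4 — the shift increases by 1 each position. Letter i (0-indexed) is shifted by i+1, so successive shifts are 1, 2, 3, ….
Reversing it on qgdgm: q−1=p, g−2=e, d−3=a, g−4=c, m−5=h.

peach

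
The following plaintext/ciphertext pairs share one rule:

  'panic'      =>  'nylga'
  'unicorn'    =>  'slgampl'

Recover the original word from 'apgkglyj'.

criminal

Compare letters: p→n is +24, a→y is +24, n→l is +24 — a constant shift. It's a constant shift of +24 (ROT24).
Undoing it on apgkglyj: a−24=c, p−24=r, g−24=i, k−24=m, g−24=i, l−24=n, y−24=a, j−24=l.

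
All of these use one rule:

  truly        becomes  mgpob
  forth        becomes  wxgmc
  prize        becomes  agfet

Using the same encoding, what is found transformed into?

Treating letters as 0–25, the rule is x ↦ 3x + 7 (mod 26).
For found: f(5)→3·5+7≡22=w; o(14)→3·14+7≡23=x; u(20)→3·20+7≡15=p; n(13)→3·13+7≡20=u; d(3)→3·3+7≡16=q (all mod 26).

wxpuq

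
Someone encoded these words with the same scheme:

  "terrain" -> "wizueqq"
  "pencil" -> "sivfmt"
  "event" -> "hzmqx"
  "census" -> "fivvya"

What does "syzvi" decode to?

purse

Shifts by position in terrain: pos 0: t→w (+3), pos 1: e→i (+4), pos 2: r→z (+8), pos 3: r→u (+3), pos 4: a→e (+4), pos 5: i→q (+8) — repeating every 3. A repeating key of period 3 is used — shifts +3, +4, +8 over and over.
Undoing it on syzvi: s−3=p, y−4=u, z−8=r, v−3=s, i−4=e.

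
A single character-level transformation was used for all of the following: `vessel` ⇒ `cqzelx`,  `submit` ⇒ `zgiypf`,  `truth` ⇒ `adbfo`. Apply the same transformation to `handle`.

Shifts by position in vessel: pos 0: v→c (+7), pos 1: e→q (+12), pos 2: s→z (+7), pos 3: s→e (+12) — repeating every 2. It's a Vigenère-style cipher with numeric key [7,12]: position i shifts by key[i mod 2].
On handle: h+7=o, a+12=m, n+7=u, d+12=p, l+7=s, e+12=q.

omupsq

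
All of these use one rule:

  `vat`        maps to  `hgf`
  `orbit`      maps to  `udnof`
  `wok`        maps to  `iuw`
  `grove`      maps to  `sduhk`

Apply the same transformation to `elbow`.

kxnui

The rule splits by letter class: vowels +6, consonants +12.
Applying it to elbow: e(vowel)+6=k, l(cons)+12=x, b(cons)+12=n, o(vowel)+6=u, w(cons)+12=i.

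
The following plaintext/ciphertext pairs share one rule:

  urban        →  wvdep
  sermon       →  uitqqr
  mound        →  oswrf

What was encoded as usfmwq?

sodium

It's a Vigenère-style cipher with numeric key [2,4]: position i shifts by key[i mod 2].
Reversing it on usfmwq: u−2=s, s−4=o, f−2=d, m−4=i, w−2=u, q−4=m.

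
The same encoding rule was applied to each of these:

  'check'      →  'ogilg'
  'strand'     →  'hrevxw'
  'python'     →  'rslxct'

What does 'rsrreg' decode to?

cannon

The output letters match the input read backwards, each shifted +4: check reversed is kcehc. Read the word backwards and shift each letter +4.
Decoding rsrreg: shift back: r−4=n, s−4=o, r−4=n, r−4=n, e−4=a, g−4=c → nonnac; then reverse → cannon.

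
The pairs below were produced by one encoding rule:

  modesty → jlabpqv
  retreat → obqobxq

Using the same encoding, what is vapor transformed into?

sxmlo

Compare letters: m→j is +23, o→l is +23, d→a is +23 — a constant shift. Each letter is shifted forward by 23 in the alphabet (a Caesar shift of +23).
On vapor: v+23=s, a+23=x, p+23=m, o+23=l, r+23=o.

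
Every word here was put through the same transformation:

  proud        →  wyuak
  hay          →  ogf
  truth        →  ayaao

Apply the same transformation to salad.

The shift depends on letter class: consonant p→w is +7, but vowel o→u is +6. The rule splits by letter class: vowels +6, consonants +7.
Applying it to salad: s(cons)+7=z, a(vowel)+6=g, l(cons)+7=s, a(vowel)+6=g, d(cons)+7=k.

zgsgk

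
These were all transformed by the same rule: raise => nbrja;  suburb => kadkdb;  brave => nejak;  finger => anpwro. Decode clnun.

elect

The output letters match the input read backwards, each shifted +9: raise reversed is esiar. Two steps: reverse the string, then apply a Caesar shift of +9.
Reversing it on clnun: shift back: c−9=t, l−9=c, n−9=e, u−9=l, n−9=e → tcele; then reverse → elect.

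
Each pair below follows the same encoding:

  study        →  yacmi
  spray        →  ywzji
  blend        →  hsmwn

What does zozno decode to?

three

In study: s→y is +6, t→a is +7, u→c is +8, d→m is +9 — the shift increases by 1 each position. The shift increases by 1 at each position, starting from +6: 6, 7, 8, ….
Reversing it on zozno: z−6=t, o−7=h, z−8=r, n−9=e, o−10=e.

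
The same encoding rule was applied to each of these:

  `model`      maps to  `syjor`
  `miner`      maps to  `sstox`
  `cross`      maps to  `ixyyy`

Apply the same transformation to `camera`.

The shift depends on letter class: consonant m→s is +6, but vowel o→y is +10. The rule splits by letter class: vowels +10, consonants +6.
On camera: c(cons)+6=i, a(vowel)+10=k, m(cons)+6=s, e(vowel)+10=o, r(cons)+6=x, a(vowel)+10=k.

iksoxk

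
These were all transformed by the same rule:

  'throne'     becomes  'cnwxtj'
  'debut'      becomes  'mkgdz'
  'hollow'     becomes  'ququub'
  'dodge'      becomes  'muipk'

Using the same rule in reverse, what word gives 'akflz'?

Shifts by position in throne: pos 0: t→c (+9), pos 1: h→n (+6), pos 2: r→w (+5), pos 3: o→x (+9), pos 4: n→t (+6), pos 5: e→j (+5) — repeating every 3. The shifts repeat in a cycle of length 3: positions 0,1,… shift by +9, +6, +5, then the pattern repeats.
Reversing it on akflz: a−9=r, k−6=e, f−5=a, l−9=c, z−6=t.

react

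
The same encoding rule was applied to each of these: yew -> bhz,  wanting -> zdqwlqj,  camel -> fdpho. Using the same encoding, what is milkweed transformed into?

Compare letters: y→b is +3, e→h is +3, w→z is +3 — a constant shift. This is a Caesar cipher with shift 3.
Applying it to milkweed: m+3=p, i+3=l, l+3=o, k+3=n, w+3=z, e+3=h, e+3=h, d+3=g.

plonzhhg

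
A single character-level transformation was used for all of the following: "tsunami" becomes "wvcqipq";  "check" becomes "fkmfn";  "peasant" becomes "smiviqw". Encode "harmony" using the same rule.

The shift depends on letter class: consonant t→w is +3, but vowel u→c is +8. Two shifts are in play — +8 for a/e/i/o/u, +3 for every other letter.
For harmony: h(cons)+3=k, a(vowel)+8=i, r(cons)+3=u, m(cons)+3=p, o(vowel)+8=w, n(cons)+3=q, y(cons)+3=b.

kiupwqb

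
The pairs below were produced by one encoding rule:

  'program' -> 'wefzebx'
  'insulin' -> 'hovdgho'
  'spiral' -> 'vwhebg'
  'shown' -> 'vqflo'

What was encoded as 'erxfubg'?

p(15)→w(22) and r(17)→e(4) fit y≡17x+1 (mod 26); the inverse of 17 mod 26 is 23. Treating letters as 0–25, the rule is x ↦ 17x + 1 (mod 26).
Undoing it on erxfubg: e(4)→23·(4−1)≡17=r; r(17)→23·(17−1)≡4=e; x(23)→23·(23−1)≡12=m; f(5)→23·(5−1)≡14=o; u(20)→23·(20−1)≡21=v; b(1)→23·(1−1)≡0=a; g(6)→23·(6−1)≡11=l (all mod 26).

removal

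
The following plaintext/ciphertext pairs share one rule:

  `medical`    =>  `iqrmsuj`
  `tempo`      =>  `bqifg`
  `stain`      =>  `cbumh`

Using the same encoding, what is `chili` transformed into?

m(12)→i(8) and e(4)→q(16) fit y≡25x+20 (mod 26); the inverse of 25 mod 26 is 25. Each letter's alphabet position (a=0..z=25) is mapped through 25·x+20 mod 26 — an affine cipher.
On chili: c(2)→25·2+20≡18=s; h(7)→25·7+20≡13=n; i(8)→25·8+20≡12=m; l(11)→25·11+20≡9=j; i(8)→25·8+20≡12=m (all mod 26).

snmjm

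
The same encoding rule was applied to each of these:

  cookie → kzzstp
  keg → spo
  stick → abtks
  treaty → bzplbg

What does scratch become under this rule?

Two shifts are in play — +11 for a/e/i/o/u, +8 for every other letter.
Applying it to scratch: s(cons)+8=a, c(cons)+8=k, r(cons)+8=z, a(vowel)+11=l, t(cons)+8=b, c(cons)+8=k, h(cons)+8=p.

akzlbkp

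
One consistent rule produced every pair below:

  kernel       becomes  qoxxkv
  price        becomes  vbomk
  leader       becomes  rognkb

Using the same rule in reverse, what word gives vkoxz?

paint

Shifts by position in kernel: pos 0: k→q (+6), pos 1: e→o (+10), pos 2: r→x (+6), pos 3: n→x (+10) — repeating every 2. The shifts repeat in a cycle of length 2: positions 0,1,… shift by +6, +10, then the pattern repeats.
Decoding vkoxz: v−6=p, k−10=a, o−6=i, x−10=n, z−6=t.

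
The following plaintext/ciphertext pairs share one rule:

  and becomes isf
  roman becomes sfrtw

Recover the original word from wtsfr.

manor

The word is reversed, then every letter is shifted forward by 5.
Decoding wtsfr: shift back: w−5=r, t−5=o, s−5=n, f−5=a, r−5=m → ronam; then reverse → manor.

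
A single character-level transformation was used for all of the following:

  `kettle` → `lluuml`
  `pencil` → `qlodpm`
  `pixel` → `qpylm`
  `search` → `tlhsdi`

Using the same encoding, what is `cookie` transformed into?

dvvlpl

The shift depends on letter class: consonant k→l is +1, but vowel e→l is +7. Two shifts are in play — +7 for a/e/i/o/u, +1 for every other letter.
On cookie: c(cons)+1=d, o(vowel)+7=v, o(vowel)+7=v, k(cons)+1=l, i(vowel)+7=p, e(vowel)+7=l.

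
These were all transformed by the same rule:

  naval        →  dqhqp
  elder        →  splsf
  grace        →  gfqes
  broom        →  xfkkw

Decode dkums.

This is an affine cipher: with a=0,…,z=25, each position x becomes (7x+16) mod 26.
Undoing it on dkums: d(3)→15·(3−16)≡13=n; k(10)→15·(10−16)≡14=o; u(20)→15·(20−16)≡8=i; m(12)→15·(12−16)≡18=s; s(18)→15·(18−16)≡4=e (all mod 26).

noise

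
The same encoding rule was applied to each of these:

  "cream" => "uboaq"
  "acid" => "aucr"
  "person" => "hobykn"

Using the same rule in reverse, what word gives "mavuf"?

c(2)→u(20) and r(17)→b(1) fit y≡23x+0 (mod 26); the inverse of 23 mod 26 is 17. Treating letters as 0–25, the rule is x ↦ 23x + 0 (mod 26).
Reversing it on mavuf: m(12)→17·(12−0)≡22=w; a(0)→17·(0−0)≡0=a; v(21)→17·(21−0)≡19=t; u(20)→17·(20−0)≡2=c; f(5)→17·(5−0)≡7=h (all mod 26).

watch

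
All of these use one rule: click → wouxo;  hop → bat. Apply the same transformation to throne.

The output letters match the input read backwards, each shifted +12: click reversed is kcilc. The word is reversed, then every letter is shifted forward by 12.
On throne: reverse → enorht; then shift: e+12=q, n+12=z, o+12=a, r+12=d, h+12=t, t+12=f.

qzadtf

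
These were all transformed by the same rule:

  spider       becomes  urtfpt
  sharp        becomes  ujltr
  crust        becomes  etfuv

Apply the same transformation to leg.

npi

The rule splits by letter class: vowels +11, consonants +2.
On leg: l(cons)+2=n, e(vowel)+11=p, g(cons)+2=i.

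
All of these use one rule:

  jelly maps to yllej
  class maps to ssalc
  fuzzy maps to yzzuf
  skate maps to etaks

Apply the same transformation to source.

The output letters match the input read backwards: jelly reversed is yllej. The word is simply reversed.
For source: reverse → ecruos.

ecruos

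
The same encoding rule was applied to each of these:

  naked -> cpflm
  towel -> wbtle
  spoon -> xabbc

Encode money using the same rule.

dbclr

n(13)→c(2) and a(0)→p(15) fit y≡25x+15 (mod 26); the inverse of 25 mod 26 is 25. Each letter's alphabet position (a=0..z=25) is mapped through 25·x+15 mod 26 — an affine cipher.
For money: m(12)→25·12+15≡3=d; o(14)→25·14+15≡1=b; n(13)→25·13+15≡2=c; e(4)→25·4+15≡11=l; y(24)→25·24+15≡17=r (all mod 26).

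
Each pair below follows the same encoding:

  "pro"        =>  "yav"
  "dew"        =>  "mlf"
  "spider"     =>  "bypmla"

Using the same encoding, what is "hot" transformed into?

qvc

The shift depends on letter class: consonant p→y is +9, but vowel o→v is +7. Vowels shift forward by 7 and consonants shift forward by 9.
For hot: h(cons)+9=q, o(vowel)+7=v, t(cons)+9=c.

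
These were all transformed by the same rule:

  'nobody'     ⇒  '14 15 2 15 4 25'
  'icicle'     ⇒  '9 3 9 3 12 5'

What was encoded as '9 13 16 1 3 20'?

n is letter #14 and maps to 14: an offset of 0. Letters become their 1-indexed alphabet positions: a=1 … z=26.
Decoding 9 13 16 1 3 20: 9=i, 13=m, 16=p, 1=a, 3=c, 20=t.

impact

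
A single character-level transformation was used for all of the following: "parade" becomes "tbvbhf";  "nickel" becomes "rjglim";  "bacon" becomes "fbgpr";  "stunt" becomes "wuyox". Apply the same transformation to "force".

jpvdi

The shifts repeat in a cycle of length 2: positions 0,1,… shift by +4, +1, then the pattern repeats.
Applying it to force: f+4=j, o+1=p, r+4=v, c+1=d, e+4=i.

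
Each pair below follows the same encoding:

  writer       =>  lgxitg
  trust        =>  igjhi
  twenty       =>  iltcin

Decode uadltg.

Compare letters: w→l is +15, r→g is +15, i→x is +15 — a constant shift. It's a constant shift of +15 (ROT15).
Reversing it on uadltg: u−15=f, a−15=l, d−15=o, l−15=w, t−15=e, g−15=r.

flower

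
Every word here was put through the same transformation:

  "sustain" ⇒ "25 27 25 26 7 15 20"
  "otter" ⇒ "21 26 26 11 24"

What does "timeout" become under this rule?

The number is (letter's place in the alphabet, a=1) + 6.
Applying it to timeout: t=20→26, i=9→15, m=13→19, e=5→11, o=15→21, u=21→27, t=20→26.

26 15 19 11 21 27 26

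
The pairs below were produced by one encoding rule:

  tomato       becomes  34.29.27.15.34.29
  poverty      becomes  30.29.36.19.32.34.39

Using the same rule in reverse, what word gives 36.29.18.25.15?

The number is (letter's place in the alphabet, a=1) + 14.
Reversing it on 36.29.18.25.15: 36→(36−14)÷1=22=v, 29→(29−14)÷1=15=o, 18→(18−14)÷1=4=d, 25→(25−14)÷1=11=k, 15→(15−14)÷1=1=a.

vodka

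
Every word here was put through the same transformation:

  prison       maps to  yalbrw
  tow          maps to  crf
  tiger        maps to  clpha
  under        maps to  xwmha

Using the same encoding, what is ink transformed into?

lwt

The shift depends on letter class: consonant p→y is +9, but vowel i→l is +3. Vowels shift forward by 3 and consonants shift forward by 9.
Applying it to ink: i(vowel)+3=l, n(cons)+9=w, k(cons)+9=t.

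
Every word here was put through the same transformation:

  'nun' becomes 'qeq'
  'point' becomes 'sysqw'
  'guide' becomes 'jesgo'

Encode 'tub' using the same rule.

Two shifts are in play — +10 for a/e/i/o/u, +3 for every other letter.
Applying it to tub: t(cons)+3=w, u(vowel)+10=e, b(cons)+3=e.

wee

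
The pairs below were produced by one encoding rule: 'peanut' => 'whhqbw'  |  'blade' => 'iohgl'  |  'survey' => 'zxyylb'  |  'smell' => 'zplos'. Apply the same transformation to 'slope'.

It's a Vigenère-style cipher with numeric key [7,3]: position i shifts by key[i mod 2].
On slope: s+7=z, l+3=o, o+7=v, p+3=s, e+7=l.

zovsl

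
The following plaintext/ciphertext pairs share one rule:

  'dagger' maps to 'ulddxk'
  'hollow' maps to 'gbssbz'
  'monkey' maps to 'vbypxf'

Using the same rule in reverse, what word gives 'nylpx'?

This is an affine cipher: with a=0,…,z=25, each position x becomes (3x+11) mod 26.
Undoing it on nylpx: n(13)→9·(13−11)≡18=s; y(24)→9·(24−11)≡13=n; l(11)→9·(11−11)≡0=a; p(15)→9·(15−11)≡10=k; x(23)→9·(23−11)≡4=e (all mod 26).

snake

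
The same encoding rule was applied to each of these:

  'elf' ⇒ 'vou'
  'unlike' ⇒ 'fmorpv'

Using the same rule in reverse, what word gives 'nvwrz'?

media

Letters are reflected about the middle of the alphabet (position → 25−position): Atbash.
Reversing it on nvwrz: n↔m, v↔e, w↔d, r↔i, z↔a.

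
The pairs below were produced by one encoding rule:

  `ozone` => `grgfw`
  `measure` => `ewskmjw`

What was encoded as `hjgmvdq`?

Compare letters: o→g is +18, z→r is +18, o→g is +18 — a constant shift. Every letter moves 18 places later in the alphabet, wrapping around z→a.
Reversing it on hjgmvdq: h−18=p, j−18=r, g−18=o, m−18=u, v−18=d, d−18=l, q−18=y.

proudly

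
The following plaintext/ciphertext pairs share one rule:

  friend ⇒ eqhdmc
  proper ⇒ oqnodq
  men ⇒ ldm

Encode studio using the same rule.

rstchn

Compare letters: f→e is +25, r→q is +25, i→h is +25 — a constant shift. This is a Caesar cipher with shift 25.
Applying it to studio: s+25=r, t+25=s, u+25=t, d+25=c, i+25=h, o+25=n.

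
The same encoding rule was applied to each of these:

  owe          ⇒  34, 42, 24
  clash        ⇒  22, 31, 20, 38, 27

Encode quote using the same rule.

o is letter #15 and maps to 34: an offset of 19. Each letter is replaced by its alphabet position (a=1..z=26) + 19.
Applying it to quote: q=17→36, u=21→40, o=15→34, t=20→39, e=5→24.

36, 40, 34, 39, 24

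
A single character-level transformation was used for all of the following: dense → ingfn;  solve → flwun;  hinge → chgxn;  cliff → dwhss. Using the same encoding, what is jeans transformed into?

mntgf

d(3)→i(8) and e(4)→n(13) fit y≡5x+19 (mod 26); the inverse of 5 mod 26 is 21. This is an affine cipher: with a=0,…,z=25, each position x becomes (5x+19) mod 26.
For jeans: j(9)→5·9+19≡12=m; e(4)→5·4+19≡13=n; a(0)→5·0+19≡19=t; n(13)→5·13+19≡6=g; s(18)→5·18+19≡5=f (all mod 26).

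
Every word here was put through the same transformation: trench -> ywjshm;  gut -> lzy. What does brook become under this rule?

gwttp

Compare letters: t→y is +5, r→w is +5, e→j is +5 — a constant shift. Each letter is shifted forward by 5 in the alphabet (a Caesar shift of +5).
For brook: b+5=g, r+5=w, o+5=t, o+5=t, k+5=p.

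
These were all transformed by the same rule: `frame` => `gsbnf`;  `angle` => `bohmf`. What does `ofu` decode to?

net

This is a Caesar cipher with shift 1.
Undoing it on ofu: o−1=n, f−1=e, u−1=t.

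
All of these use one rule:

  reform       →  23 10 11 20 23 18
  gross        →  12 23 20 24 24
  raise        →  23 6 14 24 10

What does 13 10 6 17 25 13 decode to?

health

r is letter #18 and maps to 23: an offset of 5. Each letter is replaced by its alphabet position (a=1..z=26) + 5.
Reversing it on 13 10 6 17 25 13: 13→(13−5)÷1=8=h, 10→(10−5)÷1=5=e, 6→(6−5)÷1=1=a, 17→(17−5)÷1=12=l, 25→(25−5)÷1=20=t, 13→(13−5)÷1=8=h.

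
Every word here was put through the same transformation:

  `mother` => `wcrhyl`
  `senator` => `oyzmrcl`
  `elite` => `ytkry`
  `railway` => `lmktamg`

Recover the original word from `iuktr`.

m(12)→w(22) and o(14)→c(2) fit y≡3x+12 (mod 26); the inverse of 3 mod 26 is 9. Each letter's alphabet position (a=0..z=25) is mapped through 3·x+12 mod 26 — an affine cipher.
Reversing it on iuktr: i(8)→9·(8−12)≡16=q; u(20)→9·(20−12)≡20=u; k(10)→9·(10−12)≡8=i; t(19)→9·(19−12)≡11=l; r(17)→9·(17−12)≡19=t (all mod 26).

quilt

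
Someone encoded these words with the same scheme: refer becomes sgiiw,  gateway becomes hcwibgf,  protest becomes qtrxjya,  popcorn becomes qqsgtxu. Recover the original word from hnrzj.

The shift increases by 1 at each position, starting from +1: 1, 2, 3, ….
Undoing it on hnrzj: h−1=g, n−2=l, r−3=o, z−4=v, j−5=e.

glove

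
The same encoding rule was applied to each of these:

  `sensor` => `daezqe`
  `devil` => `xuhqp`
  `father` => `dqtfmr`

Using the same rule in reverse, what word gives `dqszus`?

ginger

The output letters match the input read backwards, each shifted +12: sensor reversed is rosnes. The word is reversed, then every letter is shifted forward by 12.
Decoding dqszus: shift back: d−12=r, q−12=e, s−12=g, z−12=n, u−12=i, s−12=g → regnig; then reverse → ginger.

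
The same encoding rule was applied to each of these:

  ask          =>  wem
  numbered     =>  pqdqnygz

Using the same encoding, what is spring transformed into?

The output letters match the input read backwards, each shifted +12: ask reversed is ksa. The word is reversed, then every letter is shifted forward by 12.
On spring: reverse → gnirps; then shift: g+12=s, n+12=z, i+12=u, r+12=d, p+12=b, s+12=e.

szudbe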